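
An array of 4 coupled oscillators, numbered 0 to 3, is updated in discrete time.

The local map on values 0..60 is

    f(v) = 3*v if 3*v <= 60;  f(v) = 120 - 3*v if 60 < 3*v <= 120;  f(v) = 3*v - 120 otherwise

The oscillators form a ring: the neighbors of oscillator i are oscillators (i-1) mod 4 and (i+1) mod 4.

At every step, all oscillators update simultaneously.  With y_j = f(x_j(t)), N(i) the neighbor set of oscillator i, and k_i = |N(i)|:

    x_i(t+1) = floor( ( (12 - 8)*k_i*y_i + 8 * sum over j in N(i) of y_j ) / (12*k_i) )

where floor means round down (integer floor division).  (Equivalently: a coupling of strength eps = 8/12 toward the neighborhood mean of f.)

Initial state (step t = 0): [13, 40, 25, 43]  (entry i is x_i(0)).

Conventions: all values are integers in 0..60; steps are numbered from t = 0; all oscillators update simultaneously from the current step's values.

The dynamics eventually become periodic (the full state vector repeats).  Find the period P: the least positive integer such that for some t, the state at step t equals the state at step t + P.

Answer: 8
Key observation: The state at step 3, [12, 10, 10, 7], reappears at step 11 — and no state repeats earlier — so the cycle the system enters has period 8.

Derivation:
t=0: [13, 40, 25, 43]
t=1: [16, 28, 18, 31]
t=2: [37, 46, 39, 43]
t=3: [12, 10, 10, 7]
t=4: [29, 32, 27, 29]
t=5: [30, 32, 32, 35]
t=6: [23, 26, 21, 23]
t=7: [48, 50, 50, 53]
t=8: [31, 28, 33, 31]
t=9: [30, 28, 28, 25]
t=10: [37, 34, 39, 37]
t=11: [12, 10, 10, 7]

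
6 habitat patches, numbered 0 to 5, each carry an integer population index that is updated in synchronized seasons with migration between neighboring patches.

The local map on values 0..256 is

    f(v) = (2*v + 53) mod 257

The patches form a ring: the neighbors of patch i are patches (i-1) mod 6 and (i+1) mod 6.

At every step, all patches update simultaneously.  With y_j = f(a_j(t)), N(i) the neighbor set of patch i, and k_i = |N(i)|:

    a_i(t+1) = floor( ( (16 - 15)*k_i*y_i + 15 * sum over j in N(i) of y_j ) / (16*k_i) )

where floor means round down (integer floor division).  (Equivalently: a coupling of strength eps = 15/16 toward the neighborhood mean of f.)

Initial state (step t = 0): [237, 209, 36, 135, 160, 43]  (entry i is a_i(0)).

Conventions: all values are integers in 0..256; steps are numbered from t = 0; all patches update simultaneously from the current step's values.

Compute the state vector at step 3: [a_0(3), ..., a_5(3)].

Simulating step by step:
t=0: [237, 209, 36, 135, 160, 43]
t=1: [166, 78, 139, 117, 103, 69]
t=2: [195, 107, 116, 37, 103, 72]
t=3: [108, 100, 65, 22, 152, 100]

Answer: [108, 100, 65, 22, 152, 100]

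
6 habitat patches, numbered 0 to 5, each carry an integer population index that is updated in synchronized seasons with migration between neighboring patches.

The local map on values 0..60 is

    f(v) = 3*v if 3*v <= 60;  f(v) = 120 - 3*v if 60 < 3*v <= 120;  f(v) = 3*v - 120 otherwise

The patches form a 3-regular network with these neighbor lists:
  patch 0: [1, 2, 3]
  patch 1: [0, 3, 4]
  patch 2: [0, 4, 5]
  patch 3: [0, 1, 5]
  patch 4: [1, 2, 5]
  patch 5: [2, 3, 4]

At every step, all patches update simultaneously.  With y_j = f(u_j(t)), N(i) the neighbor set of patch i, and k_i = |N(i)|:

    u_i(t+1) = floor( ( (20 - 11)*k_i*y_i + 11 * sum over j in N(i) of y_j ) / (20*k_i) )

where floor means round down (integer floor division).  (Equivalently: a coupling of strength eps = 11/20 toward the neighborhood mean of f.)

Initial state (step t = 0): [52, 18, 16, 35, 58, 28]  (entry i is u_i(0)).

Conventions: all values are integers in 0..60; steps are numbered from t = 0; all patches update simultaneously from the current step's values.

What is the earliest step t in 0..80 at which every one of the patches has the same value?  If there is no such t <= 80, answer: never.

Answer: 36
Key observation: Synchronization is absorbing here: once all patches are equal they stay equal, and step 36 is the first all-equal step.

Derivation:
t=0: [52, 18, 16, 35, 58, 28]  (not all equal)
t=1: [37, 43, 44, 29, 49, 37]  (not all equal)
t=2: [13, 16, 13, 19, 17, 17]  (not all equal)
t=3: [43, 48, 43, 50, 48, 49]  (not all equal)
t=4: [15, 22, 15, 24, 21, 23]  (not all equal)
t=5: [47, 51, 48, 49, 53, 50]  (not all equal)
t=6: [24, 30, 27, 27, 33, 30]  (not all equal)
t=7: [41, 33, 35, 37, 27, 31]  (not all equal)
t=8: [9, 18, 19, 13, 29, 23]  (not all equal)
t=9: [39, 42, 46, 41, 44, 46]  (not all equal)
t=10: [6, 6, 14, 6, 13, 14]  (not all equal)
t=11: [22, 21, 37, 22, 36, 37]  (not all equal)
t=12: [46, 47, 17, 46, 19, 17]  (not all equal)
t=13: [24, 26, 46, 24, 48, 46]  (not all equal)
t=14: [41, 40, 24, 41, 25, 24]  (not all equal)
t=15: [10, 9, 39, 10, 37, 39]  (not all equal)
t=16: [24, 24, 9, 24, 10, 9]  (not all equal)
t=17: [44, 44, 31, 44, 32, 31]  (not all equal)
t=18: [14, 14, 23, 14, 22, 23]  (not all equal)
t=19: [43, 44, 49, 43, 50, 49]  (not all equal)
t=20: [12, 14, 24, 12, 25, 24]  (not all equal)
t=21: [39, 40, 45, 39, 45, 45]  (not all equal)
t=22: [4, 3, 12, 4, 12, 12]  (not all equal)
t=23: [15, 15, 31, 15, 31, 31]  (not all equal)
t=24: [41, 41, 30, 41, 30, 30]  (not all equal)
t=25: [7, 7, 25, 7, 25, 25]  (not all equal)
t=26: [25, 25, 40, 25, 40, 40]  (not all equal)
t=27: [36, 36, 8, 36, 8, 8]  (not all equal)
t=28: [14, 14, 21, 14, 21, 21]  (not all equal)
t=29: [44, 44, 54, 44, 54, 54]  (not all equal)
t=30: [17, 17, 36, 17, 36, 36]  (not all equal)
t=31: [43, 43, 19, 43, 19, 19]  (not all equal)
t=32: [17, 17, 48, 17, 48, 48]  (not all equal)
t=33: [46, 46, 28, 46, 28, 28]  (not all equal)
t=34: [21, 21, 32, 21, 32, 32]  (not all equal)
t=35: [50, 50, 30, 50, 30, 30]  (not all equal)
t=36: [30, 30, 30, 30, 30, 30]  (all equal)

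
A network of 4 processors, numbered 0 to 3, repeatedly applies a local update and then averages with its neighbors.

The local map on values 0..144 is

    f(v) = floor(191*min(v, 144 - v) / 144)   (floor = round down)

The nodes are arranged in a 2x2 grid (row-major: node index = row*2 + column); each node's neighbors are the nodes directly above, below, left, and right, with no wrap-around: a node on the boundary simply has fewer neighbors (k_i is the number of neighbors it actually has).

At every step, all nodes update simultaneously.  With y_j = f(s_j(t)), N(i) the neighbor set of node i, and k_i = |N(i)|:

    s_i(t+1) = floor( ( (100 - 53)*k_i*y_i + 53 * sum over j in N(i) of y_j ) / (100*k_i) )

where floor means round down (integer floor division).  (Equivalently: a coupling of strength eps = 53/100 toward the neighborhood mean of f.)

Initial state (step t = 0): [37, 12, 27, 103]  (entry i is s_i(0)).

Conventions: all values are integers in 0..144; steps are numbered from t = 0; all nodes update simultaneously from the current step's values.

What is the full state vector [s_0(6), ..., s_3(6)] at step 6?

Simulating step by step:
t=0: [37, 12, 27, 103]
t=1: [36, 34, 43, 38]
t=2: [49, 46, 52, 50]
t=3: [64, 63, 66, 65]
t=4: [84, 84, 85, 85]
t=5: [78, 78, 78, 78]
t=6: [87, 87, 87, 87]

Answer: [87, 87, 87, 87]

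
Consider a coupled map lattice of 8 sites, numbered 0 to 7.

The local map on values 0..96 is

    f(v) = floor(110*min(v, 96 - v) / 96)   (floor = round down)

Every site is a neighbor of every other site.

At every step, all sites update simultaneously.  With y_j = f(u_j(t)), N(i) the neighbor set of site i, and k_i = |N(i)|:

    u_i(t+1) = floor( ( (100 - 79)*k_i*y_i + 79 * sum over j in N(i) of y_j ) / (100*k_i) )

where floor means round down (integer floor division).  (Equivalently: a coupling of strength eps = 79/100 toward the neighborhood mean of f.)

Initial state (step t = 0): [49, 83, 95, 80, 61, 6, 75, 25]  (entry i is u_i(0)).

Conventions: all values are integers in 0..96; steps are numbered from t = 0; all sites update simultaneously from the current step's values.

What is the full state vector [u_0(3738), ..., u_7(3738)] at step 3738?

Simulating step by step:
t=0: [49, 83, 95, 80, 61, 6, 75, 25]
t=1: [25, 22, 20, 22, 24, 21, 23, 23]
t=2: [25, 25, 25, 25, 25, 25, 25, 25]
t=3: [28, 28, 28, 28, 28, 28, 28, 28]
t=4: [32, 32, 32, 32, 32, 32, 32, 32]
t=5: [36, 36, 36, 36, 36, 36, 36, 36]
t=6: [41, 41, 41, 41, 41, 41, 41, 41]
t=7: [46, 46, 46, 46, 46, 46, 46, 46]
t=8: [52, 52, 52, 52, 52, 52, 52, 52]
t=9: [50, 50, 50, 50, 50, 50, 50, 50]
t=10: [52, 52, 52, 52, 52, 52, 52, 52]

Answer: [52, 52, 52, 52, 52, 52, 52, 52]
Key observation: The state at step 8, [52, 52, 52, 52, 52, 52, 52, 52], reappears at step 10: the system is in a cycle of period 2 from step 8 on.  Therefore the state at step 3738 equals the state at step 8 + ((3738 - 8) mod 2) = 8, which is [52, 52, 52, 52, 52, 52, 52, 52].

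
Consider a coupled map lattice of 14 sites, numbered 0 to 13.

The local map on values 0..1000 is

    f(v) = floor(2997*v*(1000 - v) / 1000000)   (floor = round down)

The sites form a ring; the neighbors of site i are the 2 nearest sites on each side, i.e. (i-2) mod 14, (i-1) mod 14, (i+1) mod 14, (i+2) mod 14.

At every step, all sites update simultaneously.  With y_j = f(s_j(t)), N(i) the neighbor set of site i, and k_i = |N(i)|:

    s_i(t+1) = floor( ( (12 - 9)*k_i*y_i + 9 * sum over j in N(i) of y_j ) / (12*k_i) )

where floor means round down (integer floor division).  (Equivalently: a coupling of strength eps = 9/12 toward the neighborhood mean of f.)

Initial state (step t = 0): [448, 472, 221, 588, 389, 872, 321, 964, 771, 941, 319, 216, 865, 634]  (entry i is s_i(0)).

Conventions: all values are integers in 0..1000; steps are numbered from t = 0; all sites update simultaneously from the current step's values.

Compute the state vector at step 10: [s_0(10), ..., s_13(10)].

Simulating step by step:
t=0: [448, 472, 221, 588, 389, 872, 321, 964, 771, 941, 319, 216, 865, 634]
t=1: [617, 688, 677, 614, 595, 495, 478, 341, 427, 377, 453, 475, 573, 613]
t=2: [690, 682, 685, 696, 716, 722, 726, 718, 720, 718, 732, 728, 728, 708]
t=3: [630, 638, 636, 628, 616, 608, 602, 602, 600, 599, 596, 599, 605, 619]
t=4: [700, 697, 697, 701, 706, 711, 715, 717, 719, 719, 718, 716, 712, 706]
t=5: [626, 628, 628, 625, 621, 616, 611, 608, 606, 606, 607, 611, 615, 621]
t=6: [702, 701, 701, 702, 705, 708, 710, 712, 714, 714, 713, 711, 708, 705]
t=7: [624, 626, 626, 624, 622, 619, 616, 614, 613, 612, 613, 616, 619, 622]
t=8: [703, 702, 702, 703, 704, 706, 707, 709, 709, 709, 709, 707, 706, 704]
t=9: [624, 625, 625, 624, 623, 621, 620, 619, 618, 618, 619, 620, 621, 623]
t=10: [703, 702, 702, 703, 703, 704, 705, 706, 706, 706, 706, 705, 704, 703]

Answer: [703, 702, 702, 703, 703, 704, 705, 706, 706, 706, 706, 705, 704, 703]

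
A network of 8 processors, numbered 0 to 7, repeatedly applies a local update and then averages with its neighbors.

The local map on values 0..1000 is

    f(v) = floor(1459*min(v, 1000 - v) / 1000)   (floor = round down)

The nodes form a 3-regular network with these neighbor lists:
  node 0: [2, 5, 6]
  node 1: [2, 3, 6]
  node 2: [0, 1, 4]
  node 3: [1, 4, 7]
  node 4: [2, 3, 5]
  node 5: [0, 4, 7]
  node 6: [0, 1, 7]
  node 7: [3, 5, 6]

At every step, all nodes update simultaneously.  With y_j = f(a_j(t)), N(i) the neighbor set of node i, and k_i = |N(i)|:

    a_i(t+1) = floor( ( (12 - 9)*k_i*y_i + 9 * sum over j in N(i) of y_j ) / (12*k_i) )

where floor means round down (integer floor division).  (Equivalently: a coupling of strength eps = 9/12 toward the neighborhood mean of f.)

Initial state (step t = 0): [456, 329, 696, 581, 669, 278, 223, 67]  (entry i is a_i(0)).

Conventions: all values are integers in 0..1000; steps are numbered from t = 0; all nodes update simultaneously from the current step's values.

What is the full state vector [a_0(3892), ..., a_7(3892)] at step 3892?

Answer: [519, 519, 519, 519, 519, 519, 519, 519]
Key observation: The state at step 27, [644, 644, 644, 644, 644, 644, 644, 644], reappears at step 39: the system is in a cycle of period 12 from step 27 on.  Therefore the state at step 3892 equals the state at step 27 + ((3892 - 27) mod 12) = 28, which is [519, 519, 519, 519, 519, 519, 519, 519].

Derivation:
t=0: [456, 329, 696, 581, 669, 278, 223, 67]
t=1: [459, 464, 517, 417, 485, 412, 391, 359]
t=2: [636, 639, 689, 628, 655, 625, 609, 575]
t=3: [525, 522, 503, 547, 511, 550, 561, 569]
t=4: [678, 680, 707, 674, 688, 672, 664, 646]
t=5: [466, 464, 454, 478, 458, 479, 485, 489]
t=6: [686, 685, 671, 688, 681, 689, 693, 703]
t=7: [459, 460, 465, 453, 463, 452, 449, 447]
t=8: [665, 666, 673, 664, 668, 663, 661, 656]
t=9: [487, 487, 484, 490, 485, 491, 492, 494]
t=10: [712, 711, 708, 712, 710, 713, 714, 716]
t=11: [420, 421, 422, 419, 421, 418, 418, 417]
t=12: [611, 612, 613, 611, 612, 610, 610, 609]
t=13: [567, 566, 565, 567, 566, 568, 568, 568]
t=14: [631, 632, 632, 631, 632, 631, 631, 630]
t=15: [537, 537, 536, 537, 537, 537, 537, 538]
t=16: [675, 675, 675, 674, 675, 674, 674, 674]
t=17: [474, 474, 474, 474, 474, 474, 474, 475]
t=18: [691, 691, 691, 691, 691, 691, 691, 691]
t=19: [450, 450, 450, 450, 450, 450, 450, 450]
t=20: [656, 656, 656, 656, 656, 656, 656, 656]
t=21: [501, 501, 501, 501, 501, 501, 501, 501]
t=22: [728, 728, 728, 728, 728, 728, 728, 728]
t=23: [396, 396, 396, 396, 396, 396, 396, 396]
t=24: [577, 577, 577, 577, 577, 577, 577, 577]
t=25: [617, 617, 617, 617, 617, 617, 617, 617]
t=26: [558, 558, 558, 558, 558, 558, 558, 558]
t=27: [644, 644, 644, 644, 644, 644, 644, 644]
t=28: [519, 519, 519, 519, 519, 519, 519, 519]
t=29: [701, 701, 701, 701, 701, 701, 701, 701]
t=30: [436, 436, 436, 436, 436, 436, 436, 436]
t=31: [636, 636, 636, 636, 636, 636, 636, 636]
t=32: [531, 531, 531, 531, 531, 531, 531, 531]
t=33: [684, 684, 684, 684, 684, 684, 684, 684]
t=34: [461, 461, 461, 461, 461, 461, 461, 461]
t=35: [672, 672, 672, 672, 672, 672, 672, 672]
t=36: [478, 478, 478, 478, 478, 478, 478, 478]
t=37: [697, 697, 697, 697, 697, 697, 697, 697]
t=38: [442, 442, 442, 442, 442, 442, 442, 442]
t=39: [644, 644, 644, 644, 644, 644, 644, 644]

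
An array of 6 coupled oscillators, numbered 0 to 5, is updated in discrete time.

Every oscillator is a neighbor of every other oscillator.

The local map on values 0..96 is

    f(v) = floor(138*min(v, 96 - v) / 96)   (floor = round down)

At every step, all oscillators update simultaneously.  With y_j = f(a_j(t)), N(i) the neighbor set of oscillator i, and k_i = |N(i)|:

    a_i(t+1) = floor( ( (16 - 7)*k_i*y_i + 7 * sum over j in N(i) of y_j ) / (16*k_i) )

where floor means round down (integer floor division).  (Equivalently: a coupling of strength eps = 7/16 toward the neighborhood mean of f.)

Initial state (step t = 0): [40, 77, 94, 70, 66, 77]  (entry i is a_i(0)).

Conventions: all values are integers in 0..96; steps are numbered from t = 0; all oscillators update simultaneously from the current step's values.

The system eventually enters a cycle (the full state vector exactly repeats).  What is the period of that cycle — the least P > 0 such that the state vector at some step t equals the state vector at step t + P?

Answer: 2
Key observation: The state at step 11, [57, 57, 57, 57, 57, 57], reappears at step 13 — and no state repeats earlier — so the cycle the system enters has period 2.

Derivation:
t=0: [40, 77, 94, 70, 66, 77]
t=1: [43, 29, 17, 34, 37, 29]
t=2: [52, 42, 34, 46, 48, 42]
t=3: [61, 60, 54, 63, 64, 60]
t=4: [50, 50, 55, 49, 48, 50]
t=5: [65, 65, 61, 66, 67, 65]
t=6: [44, 44, 47, 43, 42, 44]
t=7: [62, 62, 64, 61, 61, 62]
t=8: [48, 48, 47, 49, 49, 48]
t=9: [68, 68, 67, 67, 67, 68]
t=10: [40, 40, 40, 40, 40, 40]
t=11: [57, 57, 57, 57, 57, 57]
t=12: [56, 56, 56, 56, 56, 56]
t=13: [57, 57, 57, 57, 57, 57]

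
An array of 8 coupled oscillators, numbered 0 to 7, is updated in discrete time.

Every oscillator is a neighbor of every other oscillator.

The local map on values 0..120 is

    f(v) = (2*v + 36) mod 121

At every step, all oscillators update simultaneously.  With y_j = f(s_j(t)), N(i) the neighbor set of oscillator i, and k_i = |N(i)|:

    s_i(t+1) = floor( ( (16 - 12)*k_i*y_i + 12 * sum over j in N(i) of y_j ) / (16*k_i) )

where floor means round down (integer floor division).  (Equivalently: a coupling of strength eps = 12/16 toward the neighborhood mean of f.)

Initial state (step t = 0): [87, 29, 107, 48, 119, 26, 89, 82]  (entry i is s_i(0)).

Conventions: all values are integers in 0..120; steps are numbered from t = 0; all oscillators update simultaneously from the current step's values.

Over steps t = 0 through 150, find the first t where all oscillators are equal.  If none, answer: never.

Simulating step by step:
t=0: [87, 29, 107, 48, 119, 26, 89, 82]  (not all equal)
t=1: [65, 66, 54, 54, 57, 65, 66, 64]  (not all equal)
t=2: [38, 39, 35, 35, 36, 38, 39, 38]  (not all equal)
t=3: [110, 111, 109, 109, 110, 110, 111, 110]  (not all equal)
t=4: [14, 14, 13, 13, 14, 14, 14, 14]  (not all equal)
t=5: [63, 63, 63, 63, 63, 63, 63, 63]  (all equal)

Answer: 5
Key observation: Synchronization is absorbing here: once all oscillators are equal they stay equal, and step 5 is the first all-equal step.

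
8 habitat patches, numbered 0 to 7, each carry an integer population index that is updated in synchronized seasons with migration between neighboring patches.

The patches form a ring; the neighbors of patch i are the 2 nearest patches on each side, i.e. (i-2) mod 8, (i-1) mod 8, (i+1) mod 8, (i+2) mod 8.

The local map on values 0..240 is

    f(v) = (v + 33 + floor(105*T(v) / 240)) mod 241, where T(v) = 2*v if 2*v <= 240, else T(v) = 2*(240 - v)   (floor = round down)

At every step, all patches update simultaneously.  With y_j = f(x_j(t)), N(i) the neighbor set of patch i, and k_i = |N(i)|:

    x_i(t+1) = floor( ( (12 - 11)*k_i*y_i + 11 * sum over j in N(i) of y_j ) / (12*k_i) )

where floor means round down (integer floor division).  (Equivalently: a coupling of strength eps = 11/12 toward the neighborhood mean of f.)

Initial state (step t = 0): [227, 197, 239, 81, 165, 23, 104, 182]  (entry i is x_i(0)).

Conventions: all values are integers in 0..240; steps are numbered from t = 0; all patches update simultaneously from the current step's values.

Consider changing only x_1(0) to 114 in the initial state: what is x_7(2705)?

Simulating step by step:
t=0: [227, 114, 239, 81, 165, 23, 104, 182]
t=1: [68, 62, 57, 46, 120, 111, 53, 79]
t=2: [151, 149, 113, 79, 90, 102, 93, 116]
t=3: [56, 50, 96, 117, 157, 155, 121, 108]
t=4: [146, 147, 85, 88, 61, 66, 96, 88]
t=5: [144, 141, 104, 134, 186, 186, 137, 110]
t=6: [117, 117, 37, 69, 68, 71, 72, 38]
t=7: [89, 87, 87, 114, 150, 149, 115, 90]
t=8: [154, 154, 112, 99, 53, 55, 101, 113]
t=9: [58, 57, 90, 84, 143, 143, 85, 91]
t=10: [180, 180, 128, 102, 139, 140, 103, 129]
t=11: [67, 67, 68, 37, 113, 113, 37, 68]
t=12: [146, 146, 109, 82, 84, 84, 82, 109]
t=13: [157, 157, 115, 161, 198, 198, 161, 115]
t=14: [14, 14, 21, 20, 19, 19, 20, 21]
t=15: [67, 67, 64, 67, 69, 69, 67, 64]
t=16: [155, 155, 158, 158, 158, 158, 158, 158]
t=17: [21, 21, 21, 21, 21, 21, 21, 21]
t=18: [72, 72, 72, 72, 72, 72, 72, 72]
t=19: [168, 168, 168, 168, 168, 168, 168, 168]
t=20: [23, 23, 23, 23, 23, 23, 23, 23]
t=21: [76, 76, 76, 76, 76, 76, 76, 76]
t=22: [175, 175, 175, 175, 175, 175, 175, 175]
t=23: [23, 23, 23, 23, 23, 23, 23, 23]

Answer: x_7(2705) = 23
Key observation: The state at step 20, [23, 23, 23, 23, 23, 23, 23, 23], reappears at step 23: the system is in a cycle of period 3 from step 20 on.  Therefore the state at step 2705 equals the state at step 20 + ((2705 - 20) mod 3) = 20, which is [23, 23, 23, 23, 23, 23, 23, 23].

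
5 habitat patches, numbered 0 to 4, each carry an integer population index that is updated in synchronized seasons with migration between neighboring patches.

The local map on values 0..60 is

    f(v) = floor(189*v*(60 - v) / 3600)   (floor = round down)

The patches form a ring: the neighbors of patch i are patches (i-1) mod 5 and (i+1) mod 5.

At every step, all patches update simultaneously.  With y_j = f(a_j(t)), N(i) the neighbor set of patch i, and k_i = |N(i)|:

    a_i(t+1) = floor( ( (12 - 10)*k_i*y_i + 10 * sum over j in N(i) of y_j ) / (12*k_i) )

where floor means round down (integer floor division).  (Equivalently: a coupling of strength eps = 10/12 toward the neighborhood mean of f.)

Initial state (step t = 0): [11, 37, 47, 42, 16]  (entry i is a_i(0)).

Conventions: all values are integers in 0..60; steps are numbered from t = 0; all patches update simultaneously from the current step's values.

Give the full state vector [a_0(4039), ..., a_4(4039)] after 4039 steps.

Answer: [35, 35, 35, 35, 35]
Key observation: The state at step 4, [45, 45, 45, 45, 45], reappears at step 6: the system is in a cycle of period 2 from step 4 on.  Therefore the state at step 4039 equals the state at step 4 + ((4039 - 4) mod 2) = 5, which is [35, 35, 35, 35, 35].

Derivation:
t=0: [11, 37, 47, 42, 16]
t=1: [38, 32, 39, 34, 33]
t=2: [45, 43, 45, 44, 44]
t=3: [36, 35, 36, 35, 35]
t=4: [45, 45, 45, 45, 45]
t=5: [35, 35, 35, 35, 35]
t=6: [45, 45, 45, 45, 45]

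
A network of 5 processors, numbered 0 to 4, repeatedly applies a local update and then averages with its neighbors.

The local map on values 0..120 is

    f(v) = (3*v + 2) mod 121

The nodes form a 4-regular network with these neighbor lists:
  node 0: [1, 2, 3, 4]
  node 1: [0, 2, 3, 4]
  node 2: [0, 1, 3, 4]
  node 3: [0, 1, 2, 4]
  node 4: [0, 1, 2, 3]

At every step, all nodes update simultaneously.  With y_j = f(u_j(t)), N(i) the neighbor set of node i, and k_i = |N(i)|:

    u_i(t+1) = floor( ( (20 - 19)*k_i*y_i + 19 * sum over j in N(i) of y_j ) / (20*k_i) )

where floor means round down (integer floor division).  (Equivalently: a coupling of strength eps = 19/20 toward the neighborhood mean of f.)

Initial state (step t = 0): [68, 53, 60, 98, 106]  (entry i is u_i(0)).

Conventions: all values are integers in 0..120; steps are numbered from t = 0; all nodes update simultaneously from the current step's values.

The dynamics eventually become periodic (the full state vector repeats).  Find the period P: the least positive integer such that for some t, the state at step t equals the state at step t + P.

Simulating step by step:
t=0: [68, 53, 60, 98, 106]
t=1: [59, 68, 64, 65, 60]
t=2: [72, 67, 70, 69, 72]
t=3: [89, 92, 91, 91, 89]
t=4: [31, 30, 30, 30, 31]
t=5: [92, 93, 93, 93, 92]
t=6: [38, 37, 37, 37, 38]
t=7: [113, 114, 114, 114, 113]
t=8: [101, 100, 100, 100, 101]
t=9: [60, 61, 61, 61, 60]
t=10: [63, 62, 62, 62, 63]
t=11: [67, 68, 68, 68, 67]
t=12: [84, 83, 83, 83, 84]
t=13: [9, 10, 10, 10, 9]
t=14: [31, 30, 30, 30, 31]

Answer: 10
Key observation: The state at step 4, [31, 30, 30, 30, 31], reappears at step 14 — and no state repeats earlier — so the cycle the system enters has period 10.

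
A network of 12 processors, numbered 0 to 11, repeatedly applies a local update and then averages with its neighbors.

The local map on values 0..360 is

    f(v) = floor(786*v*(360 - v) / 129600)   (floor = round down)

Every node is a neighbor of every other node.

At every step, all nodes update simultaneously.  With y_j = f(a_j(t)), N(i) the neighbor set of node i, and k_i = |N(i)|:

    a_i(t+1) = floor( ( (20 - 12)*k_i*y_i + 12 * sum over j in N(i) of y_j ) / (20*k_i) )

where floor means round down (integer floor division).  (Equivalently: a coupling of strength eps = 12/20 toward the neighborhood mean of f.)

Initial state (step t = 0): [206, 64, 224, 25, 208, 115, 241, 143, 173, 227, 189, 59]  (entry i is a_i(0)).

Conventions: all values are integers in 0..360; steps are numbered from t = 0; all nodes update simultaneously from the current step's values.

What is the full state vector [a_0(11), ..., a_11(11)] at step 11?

Simulating step by step:
t=0: [206, 64, 224, 25, 208, 115, 241, 143, 173, 227, 189, 59]
t=1: [172, 145, 169, 123, 172, 164, 165, 170, 173, 169, 173, 143]
t=2: [193, 191, 193, 186, 193, 193, 193, 193, 193, 193, 193, 191]
t=3: [195, 195, 195, 195, 195, 195, 195, 195, 195, 195, 195, 195]
t=4: [195, 195, 195, 195, 195, 195, 195, 195, 195, 195, 195, 195]
t=5: [195, 195, 195, 195, 195, 195, 195, 195, 195, 195, 195, 195]
t=6: [195, 195, 195, 195, 195, 195, 195, 195, 195, 195, 195, 195]
t=7: [195, 195, 195, 195, 195, 195, 195, 195, 195, 195, 195, 195]
t=8: [195, 195, 195, 195, 195, 195, 195, 195, 195, 195, 195, 195]
t=9: [195, 195, 195, 195, 195, 195, 195, 195, 195, 195, 195, 195]
t=10: [195, 195, 195, 195, 195, 195, 195, 195, 195, 195, 195, 195]
t=11: [195, 195, 195, 195, 195, 195, 195, 195, 195, 195, 195, 195]

Answer: [195, 195, 195, 195, 195, 195, 195, 195, 195, 195, 195, 195]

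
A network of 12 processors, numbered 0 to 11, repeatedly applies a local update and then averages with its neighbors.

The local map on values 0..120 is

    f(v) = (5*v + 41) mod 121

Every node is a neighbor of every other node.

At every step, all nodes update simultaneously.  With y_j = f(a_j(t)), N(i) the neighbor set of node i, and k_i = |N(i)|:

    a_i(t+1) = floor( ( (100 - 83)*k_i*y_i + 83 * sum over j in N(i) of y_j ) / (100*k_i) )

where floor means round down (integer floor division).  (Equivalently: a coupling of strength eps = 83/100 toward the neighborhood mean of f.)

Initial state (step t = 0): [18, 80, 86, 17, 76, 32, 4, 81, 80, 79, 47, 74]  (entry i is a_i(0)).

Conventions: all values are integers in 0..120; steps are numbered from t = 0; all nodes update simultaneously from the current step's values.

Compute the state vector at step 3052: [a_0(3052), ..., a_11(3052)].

Answer: [31, 31, 31, 31, 31, 31, 31, 31, 31, 31, 31, 31]
Key observation: The state at step 4, [53, 53, 53, 53, 53, 53, 53, 53, 53, 53, 53, 53], reappears at step 9: the system is in a cycle of period 5 from step 4 on.  Therefore the state at step 3052 equals the state at step 4 + ((3052 - 4) mod 5) = 7, which is [31, 31, 31, 31, 31, 31, 31, 31, 31, 31, 31, 31].

Derivation:
t=0: [18, 80, 86, 17, 76, 32, 4, 81, 80, 79, 47, 74]
t=1: [54, 61, 64, 54, 59, 61, 59, 61, 61, 60, 57, 58]
t=2: [92, 95, 96, 92, 94, 95, 94, 95, 95, 94, 93, 93]
t=3: [26, 27, 27, 26, 27, 27, 27, 27, 27, 27, 26, 26]
t=4: [53, 53, 53, 53, 53, 53, 53, 53, 53, 53, 53, 53]
t=5: [64, 64, 64, 64, 64, 64, 64, 64, 64, 64, 64, 64]
t=6: [119, 119, 119, 119, 119, 119, 119, 119, 119, 119, 119, 119]
t=7: [31, 31, 31, 31, 31, 31, 31, 31, 31, 31, 31, 31]
t=8: [75, 75, 75, 75, 75, 75, 75, 75, 75, 75, 75, 75]
t=9: [53, 53, 53, 53, 53, 53, 53, 53, 53, 53, 53, 53]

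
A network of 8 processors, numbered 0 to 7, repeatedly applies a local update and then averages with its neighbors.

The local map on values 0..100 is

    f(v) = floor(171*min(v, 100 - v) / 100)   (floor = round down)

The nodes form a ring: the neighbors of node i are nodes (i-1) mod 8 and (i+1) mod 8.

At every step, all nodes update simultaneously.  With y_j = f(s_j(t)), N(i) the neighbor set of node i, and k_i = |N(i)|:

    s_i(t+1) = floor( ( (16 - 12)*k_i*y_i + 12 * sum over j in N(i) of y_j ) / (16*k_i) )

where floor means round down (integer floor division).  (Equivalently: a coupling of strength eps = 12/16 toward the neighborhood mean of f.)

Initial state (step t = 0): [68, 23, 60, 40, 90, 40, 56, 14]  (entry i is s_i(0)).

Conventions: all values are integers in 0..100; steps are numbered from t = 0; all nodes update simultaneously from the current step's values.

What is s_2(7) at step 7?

Answer: s_2(7) = 45

Derivation:
t=0: [68, 23, 60, 40, 90, 40, 56, 14]
t=1: [36, 55, 57, 48, 55, 51, 52, 54]
t=2: [73, 69, 77, 76, 80, 80, 80, 73]
t=3: [48, 45, 45, 37, 36, 34, 38, 41]
t=4: [75, 78, 71, 67, 60, 61, 64, 72]
t=5: [42, 43, 47, 57, 62, 64, 57, 50]
t=6: [77, 74, 74, 72, 66, 66, 73, 75]
t=7: [42, 42, 45, 50, 53, 53, 49, 42]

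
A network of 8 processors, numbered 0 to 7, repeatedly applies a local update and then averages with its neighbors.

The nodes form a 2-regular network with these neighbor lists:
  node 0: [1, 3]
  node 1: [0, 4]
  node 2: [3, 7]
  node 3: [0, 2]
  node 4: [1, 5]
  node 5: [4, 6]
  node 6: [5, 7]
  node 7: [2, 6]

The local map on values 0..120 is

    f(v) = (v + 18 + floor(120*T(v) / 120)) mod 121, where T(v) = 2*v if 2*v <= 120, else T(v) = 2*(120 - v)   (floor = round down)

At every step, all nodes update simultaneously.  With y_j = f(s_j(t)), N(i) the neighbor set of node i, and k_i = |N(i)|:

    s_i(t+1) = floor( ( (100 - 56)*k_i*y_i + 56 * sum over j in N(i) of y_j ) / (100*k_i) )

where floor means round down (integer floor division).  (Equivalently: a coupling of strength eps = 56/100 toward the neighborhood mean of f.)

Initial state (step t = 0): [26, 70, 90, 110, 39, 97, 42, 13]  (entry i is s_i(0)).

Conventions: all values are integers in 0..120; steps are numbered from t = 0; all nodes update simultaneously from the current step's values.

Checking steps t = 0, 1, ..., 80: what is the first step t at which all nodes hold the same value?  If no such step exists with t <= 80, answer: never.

Simulating step by step:
t=0: [26, 70, 90, 110, 39, 97, 42, 13]  (not all equal)
t=1: [68, 60, 44, 51, 36, 27, 37, 44]  (not all equal)
t=2: [65, 54, 34, 49, 51, 47, 39, 23]  (not all equal)
t=3: [60, 60, 89, 73, 49, 34, 41, 75]  (not all equal)
t=4: [73, 67, 56, 63, 74, 70, 59, 46]  (not all equal)
t=5: [68, 66, 59, 68, 66, 67, 61, 54]  (not all equal)
t=6: [69, 70, 68, 70, 70, 71, 69, 67]  (not all equal)
t=7: [67, 67, 68, 67, 66, 66, 68, 69]  (not all equal)
t=8: [70, 70, 69, 69, 70, 70, 69, 68]  (not all equal)
t=9: [67, 67, 68, 67, 67, 67, 68, 68]  (not all equal)
t=10: [70, 70, 69, 69, 70, 69, 69, 69]  (not all equal)
t=11: [67, 67, 68, 67, 67, 67, 68, 68]  (not all equal)

Answer: never
Key observation: The state at step 9 reappears at step 11 — the system is in a cycle of period 2 from step 9 on.  No step 0..11 is synchronized, and the cycle repeats forever, so no step up to 80 (or ever) has all nodes equal.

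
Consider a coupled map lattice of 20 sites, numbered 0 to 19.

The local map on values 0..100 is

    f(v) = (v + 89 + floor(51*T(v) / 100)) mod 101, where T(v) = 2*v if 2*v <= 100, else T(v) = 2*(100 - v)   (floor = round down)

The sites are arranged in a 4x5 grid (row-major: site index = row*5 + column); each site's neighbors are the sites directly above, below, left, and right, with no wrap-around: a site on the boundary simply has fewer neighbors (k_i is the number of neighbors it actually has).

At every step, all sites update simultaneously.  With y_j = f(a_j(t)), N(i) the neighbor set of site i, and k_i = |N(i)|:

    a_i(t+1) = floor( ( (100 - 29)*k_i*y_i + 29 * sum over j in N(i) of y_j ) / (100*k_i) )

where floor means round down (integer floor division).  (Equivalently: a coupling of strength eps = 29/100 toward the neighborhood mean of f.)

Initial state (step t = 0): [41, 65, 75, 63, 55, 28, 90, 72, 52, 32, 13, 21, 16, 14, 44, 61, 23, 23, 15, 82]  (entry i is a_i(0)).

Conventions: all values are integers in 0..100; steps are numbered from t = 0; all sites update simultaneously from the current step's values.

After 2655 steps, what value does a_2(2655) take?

Simulating step by step:
t=0: [41, 65, 75, 63, 55, 28, 90, 72, 52, 32, 13, 21, 16, 14, 44, 61, 23, 23, 15, 82]
t=1: [68, 86, 88, 88, 82, 47, 80, 83, 80, 61, 25, 32, 26, 26, 69, 69, 38, 31, 26, 76]
t=2: [87, 88, 88, 88, 88, 78, 84, 84, 84, 88, 48, 53, 45, 46, 83, 77, 63, 49, 45, 81]
t=3: [88, 88, 88, 88, 88, 87, 88, 87, 87, 88, 85, 86, 80, 80, 87, 87, 87, 84, 79, 86]
t=4: [88, 88, 88, 88, 88, 88, 88, 88, 88, 88, 88, 88, 88, 88, 88, 88, 88, 88, 88, 88]
t=5: [88, 88, 88, 88, 88, 88, 88, 88, 88, 88, 88, 88, 88, 88, 88, 88, 88, 88, 88, 88]

Answer: a_2(2655) = 88
Key observation: The state at step 4, [88, 88, 88, 88, 88, 88, 88, 88, 88, 88, 88, 88, 88, 88, 88, 88, 88, 88, 88, 88], reappears at step 5: the system is in a cycle of period 1 from step 4 on.  Therefore the state at step 2655 equals the state at step 4 + ((2655 - 4) mod 1) = 4, which is [88, 88, 88, 88, 88, 88, 88, 88, 88, 88, 88, 88, 88, 88, 88, 88, 88, 88, 88, 88].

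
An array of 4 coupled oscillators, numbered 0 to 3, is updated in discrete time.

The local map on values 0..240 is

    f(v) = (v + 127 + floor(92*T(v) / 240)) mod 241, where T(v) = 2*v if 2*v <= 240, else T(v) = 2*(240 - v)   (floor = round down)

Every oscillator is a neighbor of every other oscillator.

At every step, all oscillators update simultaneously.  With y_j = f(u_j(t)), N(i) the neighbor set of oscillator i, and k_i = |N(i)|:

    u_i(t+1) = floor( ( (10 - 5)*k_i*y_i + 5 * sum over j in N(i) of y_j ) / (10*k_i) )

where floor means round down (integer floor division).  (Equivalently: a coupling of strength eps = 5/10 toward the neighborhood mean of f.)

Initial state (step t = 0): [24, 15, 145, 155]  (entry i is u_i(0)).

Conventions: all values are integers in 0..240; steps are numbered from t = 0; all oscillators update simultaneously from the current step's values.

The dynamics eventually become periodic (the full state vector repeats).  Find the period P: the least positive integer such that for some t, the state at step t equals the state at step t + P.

Simulating step by step:
t=0: [24, 15, 145, 155]
t=1: [144, 139, 122, 123]
t=2: [101, 100, 99, 99]
t=3: [62, 61, 61, 61]
t=4: [235, 234, 234, 234]
t=5: [124, 124, 124, 124]
t=6: [98, 98, 98, 98]
t=7: [59, 59, 59, 59]
t=8: [231, 231, 231, 231]
t=9: [123, 123, 123, 123]
t=10: [98, 98, 98, 98]

Answer: 4
Key observation: The state at step 6, [98, 98, 98, 98], reappears at step 10 — and no state repeats earlier — so the cycle the system enters has period 4.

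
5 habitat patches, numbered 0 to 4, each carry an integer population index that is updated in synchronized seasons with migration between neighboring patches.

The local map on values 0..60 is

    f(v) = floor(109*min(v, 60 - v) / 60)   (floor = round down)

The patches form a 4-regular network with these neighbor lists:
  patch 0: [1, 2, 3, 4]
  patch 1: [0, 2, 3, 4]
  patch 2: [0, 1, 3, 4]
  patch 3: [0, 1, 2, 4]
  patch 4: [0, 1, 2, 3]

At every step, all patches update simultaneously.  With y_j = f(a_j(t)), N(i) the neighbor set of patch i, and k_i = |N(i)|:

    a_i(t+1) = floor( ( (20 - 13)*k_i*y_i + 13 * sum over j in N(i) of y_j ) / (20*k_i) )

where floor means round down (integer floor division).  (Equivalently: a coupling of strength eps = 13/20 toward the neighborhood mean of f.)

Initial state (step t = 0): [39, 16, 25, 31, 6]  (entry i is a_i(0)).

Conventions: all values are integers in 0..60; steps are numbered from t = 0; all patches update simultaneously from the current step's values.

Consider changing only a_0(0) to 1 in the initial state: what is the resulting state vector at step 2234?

Simulating step by step:
t=0: [1, 16, 25, 31, 6]
t=1: [22, 27, 30, 32, 24]
t=2: [45, 47, 48, 47, 46]
t=3: [24, 23, 23, 23, 24]
t=4: [42, 41, 41, 41, 42]
t=5: [32, 33, 33, 33, 32]
t=6: [49, 49, 49, 49, 49]
t=7: [19, 19, 19, 19, 19]
t=8: [34, 34, 34, 34, 34]
t=9: [47, 47, 47, 47, 47]
t=10: [23, 23, 23, 23, 23]
t=11: [41, 41, 41, 41, 41]
t=12: [34, 34, 34, 34, 34]

Answer: [23, 23, 23, 23, 23]
Key observation: The state at step 8, [34, 34, 34, 34, 34], reappears at step 12: the system is in a cycle of period 4 from step 8 on.  Therefore the state at step 2234 equals the state at step 8 + ((2234 - 8) mod 4) = 10, which is [23, 23, 23, 23, 23].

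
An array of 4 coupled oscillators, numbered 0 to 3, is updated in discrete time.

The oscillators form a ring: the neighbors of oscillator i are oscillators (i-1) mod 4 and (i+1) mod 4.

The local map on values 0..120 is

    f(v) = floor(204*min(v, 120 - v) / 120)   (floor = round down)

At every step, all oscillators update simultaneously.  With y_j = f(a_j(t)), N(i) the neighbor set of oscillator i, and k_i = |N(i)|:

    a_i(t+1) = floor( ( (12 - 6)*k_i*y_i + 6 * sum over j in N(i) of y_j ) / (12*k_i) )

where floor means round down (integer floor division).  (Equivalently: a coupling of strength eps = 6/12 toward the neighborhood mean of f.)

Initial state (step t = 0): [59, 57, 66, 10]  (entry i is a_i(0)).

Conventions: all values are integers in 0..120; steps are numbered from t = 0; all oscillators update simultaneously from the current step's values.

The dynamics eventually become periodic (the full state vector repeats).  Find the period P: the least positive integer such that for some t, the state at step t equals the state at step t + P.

Answer: 3
Key observation: The state at step 17, [62, 63, 62, 61], reappears at step 20 — and no state repeats earlier — so the cycle the system enters has period 3.

Derivation:
t=0: [59, 57, 66, 10]
t=1: [78, 95, 73, 56]
t=2: [69, 58, 73, 85]
t=3: [82, 90, 78, 70]
t=4: [66, 59, 69, 76]
t=5: [89, 94, 86, 81]
t=6: [53, 49, 56, 60]
t=7: [91, 87, 93, 97]
t=8: [48, 51, 46, 43]
t=9: [80, 82, 78, 76]
t=10: [68, 66, 70, 71]
t=11: [87, 88, 86, 84]
t=12: [56, 55, 57, 58]
t=13: [95, 94, 95, 96]
t=14: [42, 43, 42, 41]
t=15: [71, 72, 71, 70]
t=16: [83, 82, 83, 84]
t=17: [62, 63, 62, 61]
t=18: [98, 97, 98, 99]
t=19: [37, 38, 37, 36]
t=20: [62, 63, 62, 61]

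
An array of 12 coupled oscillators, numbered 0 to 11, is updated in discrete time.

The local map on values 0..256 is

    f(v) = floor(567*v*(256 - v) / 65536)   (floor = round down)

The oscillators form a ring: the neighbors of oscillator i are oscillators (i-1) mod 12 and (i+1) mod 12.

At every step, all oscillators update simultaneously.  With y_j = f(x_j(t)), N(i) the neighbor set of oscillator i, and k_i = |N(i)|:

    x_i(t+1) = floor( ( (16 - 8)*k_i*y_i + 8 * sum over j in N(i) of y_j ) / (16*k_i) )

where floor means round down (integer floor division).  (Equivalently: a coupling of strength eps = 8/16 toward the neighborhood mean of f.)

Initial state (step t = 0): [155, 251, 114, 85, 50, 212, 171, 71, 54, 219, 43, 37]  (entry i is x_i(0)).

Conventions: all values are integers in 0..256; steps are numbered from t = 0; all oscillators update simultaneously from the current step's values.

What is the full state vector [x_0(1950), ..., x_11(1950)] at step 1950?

Answer: [140, 140, 140, 140, 140, 140, 140, 140, 140, 140, 140, 140]
Key observation: The state at step 4, [140, 140, 140, 140, 140, 140, 140, 140, 140, 140, 140, 140], reappears at step 5: the system is in a cycle of period 1 from step 4 on.  Therefore the state at step 1950 equals the state at step 4 + ((1950 - 4) mod 1) = 4, which is [140, 140, 140, 140, 140, 140, 140, 140, 140, 140, 140, 140].

Derivation:
t=0: [155, 251, 114, 85, 50, 212, 171, 71, 54, 219, 43, 37]
t=1: [87, 73, 103, 119, 95, 93, 110, 111, 92, 78, 74, 88]
t=2: [124, 123, 132, 137, 134, 133, 136, 136, 129, 121, 119, 124]
t=3: [141, 141, 141, 141, 141, 141, 141, 141, 141, 141, 141, 141]
t=4: [140, 140, 140, 140, 140, 140, 140, 140, 140, 140, 140, 140]
t=5: [140, 140, 140, 140, 140, 140, 140, 140, 140, 140, 140, 140]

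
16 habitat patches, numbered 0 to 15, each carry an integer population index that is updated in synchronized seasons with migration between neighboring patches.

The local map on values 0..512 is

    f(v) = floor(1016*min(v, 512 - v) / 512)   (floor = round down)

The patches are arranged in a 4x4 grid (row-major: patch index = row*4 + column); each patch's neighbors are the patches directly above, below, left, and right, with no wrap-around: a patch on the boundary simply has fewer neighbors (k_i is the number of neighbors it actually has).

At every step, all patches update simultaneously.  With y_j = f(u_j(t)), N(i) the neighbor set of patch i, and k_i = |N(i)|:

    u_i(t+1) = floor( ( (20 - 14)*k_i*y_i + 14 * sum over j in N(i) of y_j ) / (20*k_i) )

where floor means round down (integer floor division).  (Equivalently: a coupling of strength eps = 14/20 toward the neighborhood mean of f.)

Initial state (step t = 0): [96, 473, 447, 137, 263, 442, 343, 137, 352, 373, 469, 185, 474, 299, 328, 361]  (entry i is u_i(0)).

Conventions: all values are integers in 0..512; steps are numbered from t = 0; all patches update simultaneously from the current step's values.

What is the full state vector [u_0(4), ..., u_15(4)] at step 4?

Simulating step by step:
t=0: [96, 473, 447, 137, 263, 442, 343, 137, 352, 373, 469, 185, 474, 299, 328, 361]
t=1: [256, 129, 197, 220, 298, 248, 209, 308, 292, 250, 260, 262, 281, 293, 297, 345]
t=2: [390, 400, 374, 408, 462, 425, 436, 435, 452, 474, 470, 436, 441, 452, 422, 422]
t=3: [184, 226, 216, 210, 154, 147, 164, 163, 108, 108, 121, 141, 125, 127, 142, 168]
t=4: [373, 387, 405, 387, 294, 313, 321, 334, 243, 238, 264, 292, 237, 248, 276, 295]

Answer: [373, 387, 405, 387, 294, 313, 321, 334, 243, 238, 264, 292, 237, 248, 276, 295]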